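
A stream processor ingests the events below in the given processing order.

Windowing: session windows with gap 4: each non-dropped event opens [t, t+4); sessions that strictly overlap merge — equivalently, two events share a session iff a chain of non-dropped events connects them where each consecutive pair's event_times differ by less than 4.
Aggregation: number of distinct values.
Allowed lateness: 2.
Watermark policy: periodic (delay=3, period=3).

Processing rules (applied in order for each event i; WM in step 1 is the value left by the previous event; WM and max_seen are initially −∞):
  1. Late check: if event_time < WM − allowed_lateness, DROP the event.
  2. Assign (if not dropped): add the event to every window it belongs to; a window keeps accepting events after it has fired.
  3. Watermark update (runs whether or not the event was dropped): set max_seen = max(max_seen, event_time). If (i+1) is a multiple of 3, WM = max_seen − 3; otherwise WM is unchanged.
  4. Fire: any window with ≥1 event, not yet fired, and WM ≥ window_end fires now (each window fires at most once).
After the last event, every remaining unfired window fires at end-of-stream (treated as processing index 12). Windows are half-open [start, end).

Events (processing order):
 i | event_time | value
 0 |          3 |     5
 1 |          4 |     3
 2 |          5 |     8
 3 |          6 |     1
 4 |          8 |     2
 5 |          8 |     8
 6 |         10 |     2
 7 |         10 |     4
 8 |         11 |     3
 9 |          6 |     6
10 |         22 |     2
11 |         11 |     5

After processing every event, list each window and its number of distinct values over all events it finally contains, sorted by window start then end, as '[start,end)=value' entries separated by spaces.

[3,15)=7 [22,26)=1

i=0 t=3 v=5: → [3,7); WM=−∞
i=1 t=4 v=3: → [3,8); WM=−∞
i=2 t=5 v=8: → [3,9); WM=2
i=3 t=6 v=1: → [3,10); WM=2
i=4 t=8 v=2: → [3,12); WM=2
i=5 t=8 v=8: → [3,12); WM=5
i=6 t=10 v=2: → [3,14); WM=5
i=7 t=10 v=4: → [3,14); WM=5
i=8 t=11 v=3: → [3,15); WM=8
i=9 t=6 v=6: → [3,15); WM=8
i=10 t=22 v=2: → [22,26); WM=8
i=11 t=11 v=5: → [3,15); WM=19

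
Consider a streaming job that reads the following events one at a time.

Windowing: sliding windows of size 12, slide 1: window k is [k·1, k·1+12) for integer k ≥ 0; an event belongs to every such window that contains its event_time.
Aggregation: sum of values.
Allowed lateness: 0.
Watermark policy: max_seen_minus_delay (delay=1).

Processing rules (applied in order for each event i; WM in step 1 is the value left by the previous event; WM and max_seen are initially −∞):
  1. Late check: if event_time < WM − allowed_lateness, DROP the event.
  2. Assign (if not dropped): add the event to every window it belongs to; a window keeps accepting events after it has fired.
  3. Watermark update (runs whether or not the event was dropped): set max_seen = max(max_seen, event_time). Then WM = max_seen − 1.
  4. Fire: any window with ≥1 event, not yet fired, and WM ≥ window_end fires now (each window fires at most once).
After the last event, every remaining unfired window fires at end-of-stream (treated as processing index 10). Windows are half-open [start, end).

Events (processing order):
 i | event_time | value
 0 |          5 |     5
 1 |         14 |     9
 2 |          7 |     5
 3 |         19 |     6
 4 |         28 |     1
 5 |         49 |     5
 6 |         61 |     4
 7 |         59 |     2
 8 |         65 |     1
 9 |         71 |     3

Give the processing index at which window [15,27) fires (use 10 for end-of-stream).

4

i=0 t=5 v=5: → [5,17),[4,16),[3,15),[2,14),[1,13),[0,12); WM=4
i=1 t=14 v=9: → [14,26),[13,25),[12,24),[11,23),[10,22),[9,21),[8,20),[7,19),[6,18),[5,17),[4,16),[3,15); WM=13; [0,12) fires=5 [1,13) fires=5
i=2 t=7 v=5: DROP (t<13-0); WM=13
i=3 t=19 v=6: → [19,31),[18,30),[17,29),[16,28),[15,27),[14,26),[13,25),[12,24),[11,23),[10,22),[9,21),[8,20); WM=18; [2,14) fires=5 [3,15) fires=14 [4,16) fires=14 [5,17) fires=14 [6,18) fires=9
i=4 t=28 v=1: → [28,40),[27,39),[26,38),[25,37),[24,36),[23,35),[22,34),[21,33),[20,32),[19,31),[18,30),[17,29); WM=27; [7,19) fires=9 [8,20) fires=15 [9,21) fires=15 [10,22) fires=15 [11,23) fires=15 [12,24) fires=15 [13,25) fires=15 [14,26) fires=15 [15,27) fires=6
i=5 t=49 v=5: → [49,61),[48,60),[47,59),[46,58),[45,57),[44,56),[43,55),[42,54),[41,53),[40,52),[39,51),[38,50); WM=48; [16,28) fires=6 [17,29) fires=7 [18,30) fires=7 [19,31) fires=7 [20,32) fires=1 [21,33) fires=1 [22,34) fires=1 [23,35) fires=1 [24,36) fires=1 [25,37) fires=1 [26,38) fires=1 [27,39) fires=1 [28,40) fires=1
i=6 t=61 v=4: → [61,73),[60,72),[59,71),[58,70),[57,69),[56,68),[55,67),[54,66),[53,65),[52,64),[51,63),[50,62); WM=60; [38,50) fires=5 [39,51) fires=5 [40,52) fires=5 [41,53) fires=5 [42,54) fires=5 [43,55) fires=5 [44,56) fires=5 [45,57) fires=5 [46,58) fires=5 [47,59) fires=5 [48,60) fires=5
i=7 t=59 v=2: DROP (t<60-0); WM=60
i=8 t=65 v=1: → [65,77),[64,76),[63,75),[62,74),[61,73),[60,72),[59,71),[58,70),[57,69),[56,68),[55,67),[54,66); WM=64; [49,61) fires=5 [50,62) fires=4 [51,63) fires=4 [52,64) fires=4
i=9 t=71 v=3: → [71,83),[70,82),[69,81),[68,80),[67,79),[66,78),[65,77),[64,76),[63,75),[62,74),[61,73),[60,72); WM=70; [53,65) fires=4 [54,66) fires=5 [55,67) fires=5 [56,68) fires=5 [57,69) fires=5 [58,70) fires=5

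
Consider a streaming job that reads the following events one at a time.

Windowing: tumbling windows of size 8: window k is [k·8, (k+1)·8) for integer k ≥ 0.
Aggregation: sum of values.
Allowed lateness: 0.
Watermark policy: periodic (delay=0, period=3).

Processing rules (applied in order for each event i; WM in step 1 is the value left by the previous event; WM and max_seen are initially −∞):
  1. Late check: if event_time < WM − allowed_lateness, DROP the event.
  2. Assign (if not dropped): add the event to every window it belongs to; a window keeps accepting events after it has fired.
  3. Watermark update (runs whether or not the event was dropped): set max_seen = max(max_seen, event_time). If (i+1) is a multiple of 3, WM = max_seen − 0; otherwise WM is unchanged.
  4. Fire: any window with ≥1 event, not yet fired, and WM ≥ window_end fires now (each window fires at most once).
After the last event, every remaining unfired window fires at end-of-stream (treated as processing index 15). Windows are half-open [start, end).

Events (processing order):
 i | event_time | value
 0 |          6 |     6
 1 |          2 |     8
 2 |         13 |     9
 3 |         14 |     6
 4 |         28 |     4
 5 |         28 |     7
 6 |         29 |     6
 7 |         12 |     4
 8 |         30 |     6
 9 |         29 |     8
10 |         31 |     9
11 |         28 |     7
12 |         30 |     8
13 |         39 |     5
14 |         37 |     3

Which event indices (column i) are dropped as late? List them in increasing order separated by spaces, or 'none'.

7 9 11 12

i=0 t=6 v=6: → [0,8); WM=−∞
i=1 t=2 v=8: → [0,8); WM=−∞
i=2 t=13 v=9: → [8,16); WM=13; [0,8) fires=14
i=3 t=14 v=6: → [8,16); WM=13
i=4 t=28 v=4: → [24,32); WM=13
i=5 t=28 v=7: → [24,32); WM=28; [8,16) fires=15
i=6 t=29 v=6: → [24,32); WM=28
i=7 t=12 v=4: DROP (t<28-0); WM=28
i=8 t=30 v=6: → [24,32); WM=30
i=9 t=29 v=8: DROP (t<30-0); WM=30
i=10 t=31 v=9: → [24,32); WM=30
i=11 t=28 v=7: DROP (t<30-0); WM=31
i=12 t=30 v=8: DROP (t<31-0); WM=31
i=13 t=39 v=5: → [32,40); WM=31
i=14 t=37 v=3: → [32,40); WM=39; [24,32) fires=32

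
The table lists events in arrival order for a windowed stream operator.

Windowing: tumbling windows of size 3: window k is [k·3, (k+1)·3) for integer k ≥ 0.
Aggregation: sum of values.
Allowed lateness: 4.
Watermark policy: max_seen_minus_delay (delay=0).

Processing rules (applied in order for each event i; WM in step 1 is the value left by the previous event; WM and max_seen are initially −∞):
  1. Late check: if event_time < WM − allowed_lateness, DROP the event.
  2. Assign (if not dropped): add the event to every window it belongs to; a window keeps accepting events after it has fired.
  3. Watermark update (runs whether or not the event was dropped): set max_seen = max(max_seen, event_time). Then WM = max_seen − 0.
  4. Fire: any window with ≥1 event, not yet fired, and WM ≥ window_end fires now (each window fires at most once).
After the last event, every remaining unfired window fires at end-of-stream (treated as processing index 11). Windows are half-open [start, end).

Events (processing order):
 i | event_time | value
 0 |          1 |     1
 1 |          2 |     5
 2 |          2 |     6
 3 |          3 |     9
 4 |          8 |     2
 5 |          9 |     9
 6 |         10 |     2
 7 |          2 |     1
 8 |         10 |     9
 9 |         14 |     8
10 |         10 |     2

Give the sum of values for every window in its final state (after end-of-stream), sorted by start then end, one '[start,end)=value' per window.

i=0 t=1 v=1: → [0,3); WM=1
i=1 t=2 v=5: → [0,3); WM=2
i=2 t=2 v=6: → [0,3); WM=2
i=3 t=3 v=9: → [3,6); WM=3; [0,3) fires=12
i=4 t=8 v=2: → [6,9); WM=8; [3,6) fires=9
i=5 t=9 v=9: → [9,12); WM=9; [6,9) fires=2
i=6 t=10 v=2: → [9,12); WM=10
i=7 t=2 v=1: DROP (t<10-4); WM=10
i=8 t=10 v=9: → [9,12); WM=10
i=9 t=14 v=8: → [12,15); WM=14; [9,12) fires=20
i=10 t=10 v=2: → [9,12); WM=14

[0,3)=12 [3,6)=9 [6,9)=2 [9,12)=22 [12,15)=8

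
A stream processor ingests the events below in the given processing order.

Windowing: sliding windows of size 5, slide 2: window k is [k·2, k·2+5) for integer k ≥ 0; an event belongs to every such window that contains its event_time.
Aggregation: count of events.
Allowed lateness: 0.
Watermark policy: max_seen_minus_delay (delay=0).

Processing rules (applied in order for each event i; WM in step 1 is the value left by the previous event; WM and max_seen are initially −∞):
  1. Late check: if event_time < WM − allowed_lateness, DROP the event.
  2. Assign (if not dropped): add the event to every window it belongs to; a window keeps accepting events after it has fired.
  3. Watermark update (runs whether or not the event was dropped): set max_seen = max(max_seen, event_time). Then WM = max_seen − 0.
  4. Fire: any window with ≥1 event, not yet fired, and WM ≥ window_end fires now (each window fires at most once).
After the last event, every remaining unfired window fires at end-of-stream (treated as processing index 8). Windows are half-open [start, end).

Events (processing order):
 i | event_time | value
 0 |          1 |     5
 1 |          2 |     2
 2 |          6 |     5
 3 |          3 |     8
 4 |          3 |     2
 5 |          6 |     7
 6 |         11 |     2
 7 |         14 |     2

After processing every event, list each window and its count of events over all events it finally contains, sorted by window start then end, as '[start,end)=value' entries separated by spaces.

[0,5)=2 [2,7)=3 [4,9)=2 [6,11)=2 [8,13)=1 [10,15)=2 [12,17)=1 [14,19)=1

i=0 t=1 v=5: → [0,5); WM=1
i=1 t=2 v=2: → [2,7),[0,5); WM=2
i=2 t=6 v=5: → [6,11),[4,9),[2,7); WM=6; [0,5) fires=2
i=3 t=3 v=8: DROP (t<6-0); WM=6
i=4 t=3 v=2: DROP (t<6-0); WM=6
i=5 t=6 v=7: → [6,11),[4,9),[2,7); WM=6
i=6 t=11 v=2: → [10,15),[8,13); WM=11; [2,7) fires=3 [4,9) fires=2 [6,11) fires=2
i=7 t=14 v=2: → [14,19),[12,17),[10,15); WM=14; [8,13) fires=1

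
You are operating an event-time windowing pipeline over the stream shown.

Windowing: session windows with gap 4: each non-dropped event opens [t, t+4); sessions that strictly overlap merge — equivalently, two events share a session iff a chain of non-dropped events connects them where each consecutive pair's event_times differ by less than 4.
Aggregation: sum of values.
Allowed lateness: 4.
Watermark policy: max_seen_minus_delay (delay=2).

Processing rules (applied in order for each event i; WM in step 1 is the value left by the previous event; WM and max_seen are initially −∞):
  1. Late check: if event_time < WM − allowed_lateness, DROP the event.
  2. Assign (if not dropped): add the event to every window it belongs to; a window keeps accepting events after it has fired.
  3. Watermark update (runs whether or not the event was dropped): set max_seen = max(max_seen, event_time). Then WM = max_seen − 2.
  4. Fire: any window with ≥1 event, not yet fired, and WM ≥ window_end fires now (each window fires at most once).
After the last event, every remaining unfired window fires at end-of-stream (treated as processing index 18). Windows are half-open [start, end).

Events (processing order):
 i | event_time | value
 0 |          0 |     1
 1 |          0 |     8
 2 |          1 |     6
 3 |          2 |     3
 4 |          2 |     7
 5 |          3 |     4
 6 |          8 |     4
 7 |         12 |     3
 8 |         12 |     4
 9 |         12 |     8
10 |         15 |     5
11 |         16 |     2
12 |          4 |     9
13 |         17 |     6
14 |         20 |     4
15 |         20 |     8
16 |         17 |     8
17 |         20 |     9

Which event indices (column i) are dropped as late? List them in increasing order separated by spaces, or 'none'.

12

i=0 t=0 v=1: → [0,4); WM=-2
i=1 t=0 v=8: → [0,4); WM=-2
i=2 t=1 v=6: → [0,5); WM=-1
i=3 t=2 v=3: → [0,6); WM=0
i=4 t=2 v=7: → [0,6); WM=0
i=5 t=3 v=4: → [0,7); WM=1
i=6 t=8 v=4: → [8,12); WM=6
i=7 t=12 v=3: → [12,16); WM=10
i=8 t=12 v=4: → [12,16); WM=10
i=9 t=12 v=8: → [12,16); WM=10
i=10 t=15 v=5: → [12,19); WM=13
i=11 t=16 v=2: → [12,20); WM=14
i=12 t=4 v=9: DROP (t<14-4); WM=14
i=13 t=17 v=6: → [12,21); WM=15
i=14 t=20 v=4: → [12,24); WM=18
i=15 t=20 v=8: → [12,24); WM=18
i=16 t=17 v=8: → [12,24); WM=18
i=17 t=20 v=9: → [12,24); WM=18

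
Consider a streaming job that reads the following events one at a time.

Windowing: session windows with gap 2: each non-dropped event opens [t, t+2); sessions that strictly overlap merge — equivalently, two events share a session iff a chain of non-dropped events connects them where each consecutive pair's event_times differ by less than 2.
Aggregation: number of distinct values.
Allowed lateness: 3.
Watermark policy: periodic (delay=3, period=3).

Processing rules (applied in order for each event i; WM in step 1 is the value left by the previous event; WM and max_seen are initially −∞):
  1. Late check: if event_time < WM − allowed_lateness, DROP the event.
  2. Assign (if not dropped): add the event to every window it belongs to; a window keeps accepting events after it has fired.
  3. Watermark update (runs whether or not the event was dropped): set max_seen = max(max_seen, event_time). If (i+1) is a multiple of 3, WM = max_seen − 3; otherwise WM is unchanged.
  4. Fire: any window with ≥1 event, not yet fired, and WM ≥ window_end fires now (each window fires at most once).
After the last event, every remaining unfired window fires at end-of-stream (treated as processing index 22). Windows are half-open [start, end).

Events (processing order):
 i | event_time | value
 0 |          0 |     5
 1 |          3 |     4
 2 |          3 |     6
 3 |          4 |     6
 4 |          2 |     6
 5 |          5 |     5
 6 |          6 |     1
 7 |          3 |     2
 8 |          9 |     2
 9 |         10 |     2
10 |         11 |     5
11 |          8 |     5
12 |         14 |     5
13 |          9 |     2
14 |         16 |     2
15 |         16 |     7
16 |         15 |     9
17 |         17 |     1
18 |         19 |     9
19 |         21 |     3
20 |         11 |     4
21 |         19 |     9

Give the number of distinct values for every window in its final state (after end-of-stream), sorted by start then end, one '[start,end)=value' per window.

i=0 t=0 v=5: → [0,2); WM=−∞
i=1 t=3 v=4: → [3,5); WM=−∞
i=2 t=3 v=6: → [3,5); WM=0
i=3 t=4 v=6: → [3,6); WM=0
i=4 t=2 v=6: → [2,6); WM=0
i=5 t=5 v=5: → [2,7); WM=2
i=6 t=6 v=1: → [2,8); WM=2
i=7 t=3 v=2: → [2,8); WM=2
i=8 t=9 v=2: → [9,11); WM=6
i=9 t=10 v=2: → [9,12); WM=6
i=10 t=11 v=5: → [9,13); WM=6
i=11 t=8 v=5: → [8,13); WM=8
i=12 t=14 v=5: → [14,16); WM=8
i=13 t=9 v=2: → [8,13); WM=8
i=14 t=16 v=2: → [16,18); WM=13
i=15 t=16 v=7: → [16,18); WM=13
i=16 t=15 v=9: → [14,18); WM=13
i=17 t=17 v=1: → [14,19); WM=14
i=18 t=19 v=9: → [19,21); WM=14
i=19 t=21 v=3: → [21,23); WM=14
i=20 t=11 v=4: → [8,13); WM=18
i=21 t=19 v=9: → [19,21); WM=18

[0,2)=1 [2,8)=5 [8,13)=3 [14,19)=5 [19,21)=1 [21,23)=1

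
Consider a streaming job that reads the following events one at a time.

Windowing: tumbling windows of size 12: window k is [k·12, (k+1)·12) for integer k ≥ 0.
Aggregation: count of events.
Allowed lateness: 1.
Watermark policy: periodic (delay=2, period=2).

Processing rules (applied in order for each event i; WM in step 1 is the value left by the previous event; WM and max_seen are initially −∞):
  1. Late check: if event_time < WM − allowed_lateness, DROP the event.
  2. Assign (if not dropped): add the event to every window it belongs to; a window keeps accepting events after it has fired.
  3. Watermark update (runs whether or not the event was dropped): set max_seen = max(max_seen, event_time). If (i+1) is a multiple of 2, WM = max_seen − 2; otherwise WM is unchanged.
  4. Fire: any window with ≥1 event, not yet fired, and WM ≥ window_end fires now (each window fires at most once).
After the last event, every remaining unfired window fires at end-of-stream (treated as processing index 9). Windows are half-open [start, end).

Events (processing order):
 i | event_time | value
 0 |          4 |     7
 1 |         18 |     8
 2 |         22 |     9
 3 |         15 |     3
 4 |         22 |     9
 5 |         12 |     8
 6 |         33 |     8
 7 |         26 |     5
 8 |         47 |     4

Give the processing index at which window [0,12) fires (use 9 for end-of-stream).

i=0 t=4 v=7: → [0,12); WM=−∞
i=1 t=18 v=8: → [12,24); WM=16; [0,12) fires=1
i=2 t=22 v=9: → [12,24); WM=16
i=3 t=15 v=3: → [12,24); WM=20
i=4 t=22 v=9: → [12,24); WM=20
i=5 t=12 v=8: DROP (t<20-1); WM=20
i=6 t=33 v=8: → [24,36); WM=20
i=7 t=26 v=5: → [24,36); WM=31; [12,24) fires=4
i=8 t=47 v=4: → [36,48); WM=31

1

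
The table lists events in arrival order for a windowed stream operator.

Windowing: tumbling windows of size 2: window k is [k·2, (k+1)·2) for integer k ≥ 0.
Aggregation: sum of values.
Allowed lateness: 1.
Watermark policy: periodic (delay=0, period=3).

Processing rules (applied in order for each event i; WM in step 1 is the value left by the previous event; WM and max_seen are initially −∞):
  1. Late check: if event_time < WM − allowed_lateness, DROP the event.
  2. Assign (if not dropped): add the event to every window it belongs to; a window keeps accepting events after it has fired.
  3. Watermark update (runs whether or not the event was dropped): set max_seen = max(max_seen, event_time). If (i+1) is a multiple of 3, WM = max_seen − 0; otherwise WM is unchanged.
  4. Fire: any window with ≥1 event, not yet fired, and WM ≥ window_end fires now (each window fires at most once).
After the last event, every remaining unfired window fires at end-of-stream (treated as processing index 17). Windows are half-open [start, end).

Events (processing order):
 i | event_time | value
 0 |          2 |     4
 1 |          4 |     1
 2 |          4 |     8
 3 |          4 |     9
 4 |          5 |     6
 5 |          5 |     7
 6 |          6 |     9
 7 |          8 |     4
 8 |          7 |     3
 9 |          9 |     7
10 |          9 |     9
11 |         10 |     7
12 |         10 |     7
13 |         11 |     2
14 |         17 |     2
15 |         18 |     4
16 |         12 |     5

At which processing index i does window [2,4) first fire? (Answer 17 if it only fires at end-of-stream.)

2

i=0 t=2 v=4: → [2,4); WM=−∞
i=1 t=4 v=1: → [4,6); WM=−∞
i=2 t=4 v=8: → [4,6); WM=4; [2,4) fires=4
i=3 t=4 v=9: → [4,6); WM=4
i=4 t=5 v=6: → [4,6); WM=4
i=5 t=5 v=7: → [4,6); WM=5
i=6 t=6 v=9: → [6,8); WM=5
i=7 t=8 v=4: → [8,10); WM=5
i=8 t=7 v=3: → [6,8); WM=8; [4,6) fires=31 [6,8) fires=12
i=9 t=9 v=7: → [8,10); WM=8
i=10 t=9 v=9: → [8,10); WM=8
i=11 t=10 v=7: → [10,12); WM=10; [8,10) fires=20
i=12 t=10 v=7: → [10,12); WM=10
i=13 t=11 v=2: → [10,12); WM=10
i=14 t=17 v=2: → [16,18); WM=17; [10,12) fires=16
i=15 t=18 v=4: → [18,20); WM=17
i=16 t=12 v=5: DROP (t<17-1); WM=17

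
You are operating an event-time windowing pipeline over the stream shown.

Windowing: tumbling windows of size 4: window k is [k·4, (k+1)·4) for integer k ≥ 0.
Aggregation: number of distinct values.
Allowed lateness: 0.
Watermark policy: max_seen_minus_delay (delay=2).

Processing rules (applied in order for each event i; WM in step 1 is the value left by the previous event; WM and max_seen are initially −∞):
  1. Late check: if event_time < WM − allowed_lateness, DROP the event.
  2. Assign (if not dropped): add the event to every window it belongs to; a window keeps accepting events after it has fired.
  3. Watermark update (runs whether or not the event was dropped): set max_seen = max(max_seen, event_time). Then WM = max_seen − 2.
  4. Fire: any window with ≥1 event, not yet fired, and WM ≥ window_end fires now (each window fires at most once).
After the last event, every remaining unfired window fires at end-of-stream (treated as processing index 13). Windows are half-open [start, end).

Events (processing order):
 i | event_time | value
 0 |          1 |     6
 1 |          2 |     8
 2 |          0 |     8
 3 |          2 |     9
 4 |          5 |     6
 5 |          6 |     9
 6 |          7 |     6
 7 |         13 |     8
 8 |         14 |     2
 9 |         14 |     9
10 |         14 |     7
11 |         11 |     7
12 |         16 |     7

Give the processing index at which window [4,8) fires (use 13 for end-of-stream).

7

i=0 t=1 v=6: → [0,4); WM=-1
i=1 t=2 v=8: → [0,4); WM=0
i=2 t=0 v=8: → [0,4); WM=0
i=3 t=2 v=9: → [0,4); WM=0
i=4 t=5 v=6: → [4,8); WM=3
i=5 t=6 v=9: → [4,8); WM=4; [0,4) fires=3
i=6 t=7 v=6: → [4,8); WM=5
i=7 t=13 v=8: → [12,16); WM=11; [4,8) fires=2
i=8 t=14 v=2: → [12,16); WM=12
i=9 t=14 v=9: → [12,16); WM=12
i=10 t=14 v=7: → [12,16); WM=12
i=11 t=11 v=7: DROP (t<12-0); WM=12
i=12 t=16 v=7: → [16,20); WM=14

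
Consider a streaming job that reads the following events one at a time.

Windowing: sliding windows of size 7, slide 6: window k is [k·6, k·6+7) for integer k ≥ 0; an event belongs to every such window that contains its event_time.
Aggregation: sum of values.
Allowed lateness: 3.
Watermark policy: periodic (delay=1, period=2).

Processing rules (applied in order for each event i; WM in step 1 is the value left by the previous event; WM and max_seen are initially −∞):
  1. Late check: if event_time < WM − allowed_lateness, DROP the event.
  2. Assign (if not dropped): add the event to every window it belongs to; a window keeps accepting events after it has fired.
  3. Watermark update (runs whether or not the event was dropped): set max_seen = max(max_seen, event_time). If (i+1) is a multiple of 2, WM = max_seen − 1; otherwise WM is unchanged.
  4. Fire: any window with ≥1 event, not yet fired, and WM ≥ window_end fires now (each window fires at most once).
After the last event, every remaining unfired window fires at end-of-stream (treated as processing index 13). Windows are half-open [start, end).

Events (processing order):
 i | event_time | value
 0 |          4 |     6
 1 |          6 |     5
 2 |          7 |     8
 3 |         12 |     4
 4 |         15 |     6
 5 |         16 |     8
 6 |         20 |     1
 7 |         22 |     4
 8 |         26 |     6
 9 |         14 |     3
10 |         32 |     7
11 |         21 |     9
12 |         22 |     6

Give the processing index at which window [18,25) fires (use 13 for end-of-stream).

i=0 t=4 v=6: → [0,7); WM=−∞
i=1 t=6 v=5: → [6,13),[0,7); WM=5
i=2 t=7 v=8: → [6,13); WM=5
i=3 t=12 v=4: → [12,19),[6,13); WM=11; [0,7) fires=11
i=4 t=15 v=6: → [12,19); WM=11
i=5 t=16 v=8: → [12,19); WM=15; [6,13) fires=17
i=6 t=20 v=1: → [18,25); WM=15
i=7 t=22 v=4: → [18,25); WM=21; [12,19) fires=18
i=8 t=26 v=6: → [24,31); WM=21
i=9 t=14 v=3: DROP (t<21-3); WM=25; [18,25) fires=5
i=10 t=32 v=7: → [30,37); WM=25
i=11 t=21 v=9: DROP (t<25-3); WM=31; [24,31) fires=6
i=12 t=22 v=6: DROP (t<31-3); WM=31

9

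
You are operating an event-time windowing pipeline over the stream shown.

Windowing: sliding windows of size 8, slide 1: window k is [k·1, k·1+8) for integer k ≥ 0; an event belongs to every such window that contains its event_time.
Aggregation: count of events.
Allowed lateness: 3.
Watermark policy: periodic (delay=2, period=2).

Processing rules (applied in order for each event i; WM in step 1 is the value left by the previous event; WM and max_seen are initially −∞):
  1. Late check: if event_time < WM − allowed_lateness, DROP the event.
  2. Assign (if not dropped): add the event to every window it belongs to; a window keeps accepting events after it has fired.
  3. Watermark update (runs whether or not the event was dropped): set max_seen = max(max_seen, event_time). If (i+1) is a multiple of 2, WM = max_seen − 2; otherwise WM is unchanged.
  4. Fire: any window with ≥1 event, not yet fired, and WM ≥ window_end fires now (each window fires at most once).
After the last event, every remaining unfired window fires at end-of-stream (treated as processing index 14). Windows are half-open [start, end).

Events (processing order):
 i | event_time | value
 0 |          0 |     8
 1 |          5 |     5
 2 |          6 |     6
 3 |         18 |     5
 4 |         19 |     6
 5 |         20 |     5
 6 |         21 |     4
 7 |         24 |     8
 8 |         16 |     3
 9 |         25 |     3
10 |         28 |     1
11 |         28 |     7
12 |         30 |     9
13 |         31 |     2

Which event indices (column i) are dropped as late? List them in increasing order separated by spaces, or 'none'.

i=0 t=0 v=8: → [0,8); WM=−∞
i=1 t=5 v=5: → [5,13),[4,12),[3,11),[2,10),[1,9),[0,8); WM=3
i=2 t=6 v=6: → [6,14),[5,13),[4,12),[3,11),[2,10),[1,9),[0,8); WM=3
i=3 t=18 v=5: → [18,26),[17,25),[16,24),[15,23),[14,22),[13,21),[12,20),[11,19); WM=16; [0,8) fires=3 [1,9) fires=2 [2,10) fires=2 [3,11) fires=2 [4,12) fires=2 [5,13) fires=2 [6,14) fires=1
i=4 t=19 v=6: → [19,27),[18,26),[17,25),[16,24),[15,23),[14,22),[13,21),[12,20); WM=16
i=5 t=20 v=5: → [20,28),[19,27),[18,26),[17,25),[16,24),[15,23),[14,22),[13,21); WM=18
i=6 t=21 v=4: → [21,29),[20,28),[19,27),[18,26),[17,25),[16,24),[15,23),[14,22); WM=18
i=7 t=24 v=8: → [24,32),[23,31),[22,30),[21,29),[20,28),[19,27),[18,26),[17,25); WM=22; [11,19) fires=1 [12,20) fires=2 [13,21) fires=3 [14,22) fires=4
i=8 t=16 v=3: DROP (t<22-3); WM=22
i=9 t=25 v=3: → [25,33),[24,32),[23,31),[22,30),[21,29),[20,28),[19,27),[18,26); WM=23; [15,23) fires=4
i=10 t=28 v=1: → [28,36),[27,35),[26,34),[25,33),[24,32),[23,31),[22,30),[21,29); WM=23
i=11 t=28 v=7: → [28,36),[27,35),[26,34),[25,33),[24,32),[23,31),[22,30),[21,29); WM=26; [16,24) fires=4 [17,25) fires=5 [18,26) fires=6
i=12 t=30 v=9: → [30,38),[29,37),[28,36),[27,35),[26,34),[25,33),[24,32),[23,31); WM=26
i=13 t=31 v=2: → [31,39),[30,38),[29,37),[28,36),[27,35),[26,34),[25,33),[24,32); WM=29; [19,27) fires=5 [20,28) fires=4 [21,29) fires=5

8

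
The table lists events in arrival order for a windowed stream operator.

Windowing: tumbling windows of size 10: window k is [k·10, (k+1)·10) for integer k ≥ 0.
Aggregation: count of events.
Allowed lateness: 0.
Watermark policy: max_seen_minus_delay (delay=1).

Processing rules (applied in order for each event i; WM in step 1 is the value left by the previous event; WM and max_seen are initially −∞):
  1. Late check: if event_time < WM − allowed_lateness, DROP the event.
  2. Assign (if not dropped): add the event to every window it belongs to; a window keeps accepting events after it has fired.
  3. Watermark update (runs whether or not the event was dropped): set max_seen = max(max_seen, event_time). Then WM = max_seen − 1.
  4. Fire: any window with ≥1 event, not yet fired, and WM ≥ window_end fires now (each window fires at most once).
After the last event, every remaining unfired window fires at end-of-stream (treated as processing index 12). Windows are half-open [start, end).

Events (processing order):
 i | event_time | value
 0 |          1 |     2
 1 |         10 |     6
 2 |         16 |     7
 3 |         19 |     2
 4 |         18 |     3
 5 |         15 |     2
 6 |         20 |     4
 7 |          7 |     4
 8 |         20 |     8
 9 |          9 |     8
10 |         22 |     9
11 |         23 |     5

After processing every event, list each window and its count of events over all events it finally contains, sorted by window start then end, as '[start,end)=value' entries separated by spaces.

[0,10)=1 [10,20)=4 [20,30)=4

i=0 t=1 v=2: → [0,10); WM=0
i=1 t=10 v=6: → [10,20); WM=9
i=2 t=16 v=7: → [10,20); WM=15; [0,10) fires=1
i=3 t=19 v=2: → [10,20); WM=18
i=4 t=18 v=3: → [10,20); WM=18
i=5 t=15 v=2: DROP (t<18-0); WM=18
i=6 t=20 v=4: → [20,30); WM=19
i=7 t=7 v=4: DROP (t<19-0); WM=19
i=8 t=20 v=8: → [20,30); WM=19
i=9 t=9 v=8: DROP (t<19-0); WM=19
i=10 t=22 v=9: → [20,30); WM=21; [10,20) fires=4
i=11 t=23 v=5: → [20,30); WM=22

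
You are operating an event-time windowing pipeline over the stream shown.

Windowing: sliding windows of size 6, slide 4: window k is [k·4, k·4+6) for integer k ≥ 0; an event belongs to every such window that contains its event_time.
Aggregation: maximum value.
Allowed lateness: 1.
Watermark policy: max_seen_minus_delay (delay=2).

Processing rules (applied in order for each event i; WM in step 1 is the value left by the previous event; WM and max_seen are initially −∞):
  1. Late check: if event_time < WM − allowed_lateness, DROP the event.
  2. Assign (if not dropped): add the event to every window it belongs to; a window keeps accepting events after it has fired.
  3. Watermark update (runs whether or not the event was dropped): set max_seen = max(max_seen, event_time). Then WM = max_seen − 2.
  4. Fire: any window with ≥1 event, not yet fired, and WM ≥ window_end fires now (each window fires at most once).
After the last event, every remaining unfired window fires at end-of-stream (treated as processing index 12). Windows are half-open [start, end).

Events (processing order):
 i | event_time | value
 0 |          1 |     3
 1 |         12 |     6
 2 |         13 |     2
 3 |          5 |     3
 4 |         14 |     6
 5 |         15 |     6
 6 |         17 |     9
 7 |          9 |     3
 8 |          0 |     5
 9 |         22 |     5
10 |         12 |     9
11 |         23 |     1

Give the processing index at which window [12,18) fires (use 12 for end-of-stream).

9

i=0 t=1 v=3: → [0,6); WM=-1
i=1 t=12 v=6: → [12,18),[8,14); WM=10; [0,6) fires=3
i=2 t=13 v=2: → [12,18),[8,14); WM=11
i=3 t=5 v=3: DROP (t<11-1); WM=11
i=4 t=14 v=6: → [12,18); WM=12
i=5 t=15 v=6: → [12,18); WM=13
i=6 t=17 v=9: → [16,22),[12,18); WM=15; [8,14) fires=6
i=7 t=9 v=3: DROP (t<15-1); WM=15
i=8 t=0 v=5: DROP (t<15-1); WM=15
i=9 t=22 v=5: → [20,26); WM=20; [12,18) fires=9
i=10 t=12 v=9: DROP (t<20-1); WM=20
i=11 t=23 v=1: → [20,26); WM=21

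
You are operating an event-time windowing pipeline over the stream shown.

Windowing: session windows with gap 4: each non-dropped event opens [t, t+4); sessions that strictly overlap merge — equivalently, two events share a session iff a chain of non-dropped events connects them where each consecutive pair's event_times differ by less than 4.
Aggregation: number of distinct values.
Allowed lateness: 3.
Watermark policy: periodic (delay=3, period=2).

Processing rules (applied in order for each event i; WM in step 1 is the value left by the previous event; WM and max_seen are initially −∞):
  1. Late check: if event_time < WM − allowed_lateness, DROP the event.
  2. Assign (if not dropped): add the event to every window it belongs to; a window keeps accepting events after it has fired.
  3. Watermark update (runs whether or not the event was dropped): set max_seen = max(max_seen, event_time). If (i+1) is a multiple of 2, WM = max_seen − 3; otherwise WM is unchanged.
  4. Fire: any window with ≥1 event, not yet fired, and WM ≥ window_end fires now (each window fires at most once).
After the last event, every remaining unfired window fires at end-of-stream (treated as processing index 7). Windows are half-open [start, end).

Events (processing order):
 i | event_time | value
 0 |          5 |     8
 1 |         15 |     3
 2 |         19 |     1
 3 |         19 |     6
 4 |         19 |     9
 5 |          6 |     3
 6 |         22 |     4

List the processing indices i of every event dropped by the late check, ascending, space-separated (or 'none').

5

i=0 t=5 v=8: → [5,9); WM=−∞
i=1 t=15 v=3: → [15,19); WM=12
i=2 t=19 v=1: → [19,23); WM=12
i=3 t=19 v=6: → [19,23); WM=16
i=4 t=19 v=9: → [19,23); WM=16
i=5 t=6 v=3: DROP (t<16-3); WM=16
i=6 t=22 v=4: → [19,26); WM=16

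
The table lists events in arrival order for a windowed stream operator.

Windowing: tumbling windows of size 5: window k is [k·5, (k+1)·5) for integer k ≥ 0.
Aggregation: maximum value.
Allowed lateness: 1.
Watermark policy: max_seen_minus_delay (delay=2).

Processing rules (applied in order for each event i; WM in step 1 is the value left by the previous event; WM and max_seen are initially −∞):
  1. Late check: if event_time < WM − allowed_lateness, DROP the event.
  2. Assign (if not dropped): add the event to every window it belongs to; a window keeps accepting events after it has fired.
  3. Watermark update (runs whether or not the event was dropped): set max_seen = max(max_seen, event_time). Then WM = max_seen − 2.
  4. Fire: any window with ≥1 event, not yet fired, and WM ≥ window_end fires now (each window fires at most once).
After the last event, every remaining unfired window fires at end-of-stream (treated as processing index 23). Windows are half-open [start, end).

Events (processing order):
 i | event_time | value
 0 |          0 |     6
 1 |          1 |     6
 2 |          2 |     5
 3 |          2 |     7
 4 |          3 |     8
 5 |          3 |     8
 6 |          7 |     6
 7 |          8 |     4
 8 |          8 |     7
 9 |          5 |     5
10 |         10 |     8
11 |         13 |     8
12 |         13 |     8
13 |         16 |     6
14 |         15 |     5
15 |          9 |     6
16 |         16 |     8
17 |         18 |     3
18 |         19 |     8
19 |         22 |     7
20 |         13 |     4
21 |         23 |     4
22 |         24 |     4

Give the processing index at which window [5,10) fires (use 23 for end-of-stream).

i=0 t=0 v=6: → [0,5); WM=-2
i=1 t=1 v=6: → [0,5); WM=-1
i=2 t=2 v=5: → [0,5); WM=0
i=3 t=2 v=7: → [0,5); WM=0
i=4 t=3 v=8: → [0,5); WM=1
i=5 t=3 v=8: → [0,5); WM=1
i=6 t=7 v=6: → [5,10); WM=5; [0,5) fires=8
i=7 t=8 v=4: → [5,10); WM=6
i=8 t=8 v=7: → [5,10); WM=6
i=9 t=5 v=5: → [5,10); WM=6
i=10 t=10 v=8: → [10,15); WM=8
i=11 t=13 v=8: → [10,15); WM=11; [5,10) fires=7
i=12 t=13 v=8: → [10,15); WM=11
i=13 t=16 v=6: → [15,20); WM=14
i=14 t=15 v=5: → [15,20); WM=14
i=15 t=9 v=6: DROP (t<14-1); WM=14
i=16 t=16 v=8: → [15,20); WM=14
i=17 t=18 v=3: → [15,20); WM=16; [10,15) fires=8
i=18 t=19 v=8: → [15,20); WM=17
i=19 t=22 v=7: → [20,25); WM=20; [15,20) fires=8
i=20 t=13 v=4: DROP (t<20-1); WM=20
i=21 t=23 v=4: → [20,25); WM=21
i=22 t=24 v=4: → [20,25); WM=22

11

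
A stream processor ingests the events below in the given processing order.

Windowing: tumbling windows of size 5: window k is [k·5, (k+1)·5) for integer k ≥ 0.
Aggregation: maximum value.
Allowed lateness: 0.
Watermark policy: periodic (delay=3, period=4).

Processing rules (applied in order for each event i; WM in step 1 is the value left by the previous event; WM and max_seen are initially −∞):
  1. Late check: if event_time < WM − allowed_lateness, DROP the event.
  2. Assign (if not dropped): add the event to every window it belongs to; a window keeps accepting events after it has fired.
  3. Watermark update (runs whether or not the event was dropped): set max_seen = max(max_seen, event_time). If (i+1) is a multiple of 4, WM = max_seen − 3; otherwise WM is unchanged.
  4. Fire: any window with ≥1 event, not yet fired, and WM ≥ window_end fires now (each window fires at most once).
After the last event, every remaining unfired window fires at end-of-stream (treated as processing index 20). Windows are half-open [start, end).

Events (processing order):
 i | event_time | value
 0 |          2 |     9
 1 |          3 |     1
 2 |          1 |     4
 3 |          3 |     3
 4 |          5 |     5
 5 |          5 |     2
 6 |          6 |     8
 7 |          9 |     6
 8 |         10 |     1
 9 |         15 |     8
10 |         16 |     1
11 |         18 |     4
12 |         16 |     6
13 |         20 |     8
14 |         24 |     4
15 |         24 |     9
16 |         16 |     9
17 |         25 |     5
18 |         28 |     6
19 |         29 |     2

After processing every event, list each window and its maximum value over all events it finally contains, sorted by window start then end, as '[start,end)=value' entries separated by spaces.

i=0 t=2 v=9: → [0,5); WM=−∞
i=1 t=3 v=1: → [0,5); WM=−∞
i=2 t=1 v=4: → [0,5); WM=−∞
i=3 t=3 v=3: → [0,5); WM=0
i=4 t=5 v=5: → [5,10); WM=0
i=5 t=5 v=2: → [5,10); WM=0
i=6 t=6 v=8: → [5,10); WM=0
i=7 t=9 v=6: → [5,10); WM=6; [0,5) fires=9
i=8 t=10 v=1: → [10,15); WM=6
i=9 t=15 v=8: → [15,20); WM=6
i=10 t=16 v=1: → [15,20); WM=6
i=11 t=18 v=4: → [15,20); WM=15; [5,10) fires=8 [10,15) fires=1
i=12 t=16 v=6: → [15,20); WM=15
i=13 t=20 v=8: → [20,25); WM=15
i=14 t=24 v=4: → [20,25); WM=15
i=15 t=24 v=9: → [20,25); WM=21; [15,20) fires=8
i=16 t=16 v=9: DROP (t<21-0); WM=21
i=17 t=25 v=5: → [25,30); WM=21
i=18 t=28 v=6: → [25,30); WM=21
i=19 t=29 v=2: → [25,30); WM=26; [20,25) fires=9

[0,5)=9 [5,10)=8 [10,15)=1 [15,20)=8 [20,25)=9 [25,30)=6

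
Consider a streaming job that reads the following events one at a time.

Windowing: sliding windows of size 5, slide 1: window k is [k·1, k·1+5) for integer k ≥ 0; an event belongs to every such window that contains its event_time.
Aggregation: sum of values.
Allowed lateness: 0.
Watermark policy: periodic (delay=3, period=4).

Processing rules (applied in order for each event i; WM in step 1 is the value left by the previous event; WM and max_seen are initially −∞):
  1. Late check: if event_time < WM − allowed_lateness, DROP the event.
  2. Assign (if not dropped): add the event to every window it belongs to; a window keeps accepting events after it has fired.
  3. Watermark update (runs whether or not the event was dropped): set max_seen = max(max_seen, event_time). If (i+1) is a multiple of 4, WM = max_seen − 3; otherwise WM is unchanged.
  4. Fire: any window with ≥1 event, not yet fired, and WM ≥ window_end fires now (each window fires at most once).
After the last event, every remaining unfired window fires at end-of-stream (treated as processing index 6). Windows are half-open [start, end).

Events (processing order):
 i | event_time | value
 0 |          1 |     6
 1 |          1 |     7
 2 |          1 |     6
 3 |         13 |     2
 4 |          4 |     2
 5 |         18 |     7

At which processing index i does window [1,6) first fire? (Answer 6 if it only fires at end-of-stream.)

i=0 t=1 v=6: → [1,6),[0,5); WM=−∞
i=1 t=1 v=7: → [1,6),[0,5); WM=−∞
i=2 t=1 v=6: → [1,6),[0,5); WM=−∞
i=3 t=13 v=2: → [13,18),[12,17),[11,16),[10,15),[9,14); WM=10; [0,5) fires=19 [1,6) fires=19
i=4 t=4 v=2: DROP (t<10-0); WM=10
i=5 t=18 v=7: → [18,23),[17,22),[16,21),[15,20),[14,19); WM=10

3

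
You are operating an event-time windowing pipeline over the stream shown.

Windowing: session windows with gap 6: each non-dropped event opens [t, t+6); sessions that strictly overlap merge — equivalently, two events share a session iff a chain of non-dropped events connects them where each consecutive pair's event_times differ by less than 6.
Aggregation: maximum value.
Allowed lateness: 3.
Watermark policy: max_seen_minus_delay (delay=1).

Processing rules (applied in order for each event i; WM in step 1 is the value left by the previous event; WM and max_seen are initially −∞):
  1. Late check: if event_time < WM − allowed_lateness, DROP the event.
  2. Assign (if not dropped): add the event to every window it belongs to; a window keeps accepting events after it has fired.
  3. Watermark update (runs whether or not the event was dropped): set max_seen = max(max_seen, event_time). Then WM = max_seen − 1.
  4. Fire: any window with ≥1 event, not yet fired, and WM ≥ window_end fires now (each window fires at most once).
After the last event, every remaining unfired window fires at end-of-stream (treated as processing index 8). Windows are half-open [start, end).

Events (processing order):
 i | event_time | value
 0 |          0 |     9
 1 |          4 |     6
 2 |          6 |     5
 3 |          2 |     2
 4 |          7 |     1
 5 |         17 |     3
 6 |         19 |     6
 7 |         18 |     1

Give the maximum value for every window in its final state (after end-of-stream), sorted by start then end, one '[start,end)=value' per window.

[0,13)=9 [17,25)=6

i=0 t=0 v=9: → [0,6); WM=-1
i=1 t=4 v=6: → [0,10); WM=3
i=2 t=6 v=5: → [0,12); WM=5
i=3 t=2 v=2: → [0,12); WM=5
i=4 t=7 v=1: → [0,13); WM=6
i=5 t=17 v=3: → [17,23); WM=16
i=6 t=19 v=6: → [17,25); WM=18
i=7 t=18 v=1: → [17,25); WM=18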